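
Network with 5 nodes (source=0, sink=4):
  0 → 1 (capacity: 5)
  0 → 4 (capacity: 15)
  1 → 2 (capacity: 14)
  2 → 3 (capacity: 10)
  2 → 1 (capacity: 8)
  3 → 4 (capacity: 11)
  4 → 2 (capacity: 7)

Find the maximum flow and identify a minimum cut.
Max flow = 20, Min cut edges: (0,1), (0,4)

Maximum flow: 20
Minimum cut: (0,1), (0,4)
Partition: S = [0], T = [1, 2, 3, 4]

Max-flow min-cut theorem verified: both equal 20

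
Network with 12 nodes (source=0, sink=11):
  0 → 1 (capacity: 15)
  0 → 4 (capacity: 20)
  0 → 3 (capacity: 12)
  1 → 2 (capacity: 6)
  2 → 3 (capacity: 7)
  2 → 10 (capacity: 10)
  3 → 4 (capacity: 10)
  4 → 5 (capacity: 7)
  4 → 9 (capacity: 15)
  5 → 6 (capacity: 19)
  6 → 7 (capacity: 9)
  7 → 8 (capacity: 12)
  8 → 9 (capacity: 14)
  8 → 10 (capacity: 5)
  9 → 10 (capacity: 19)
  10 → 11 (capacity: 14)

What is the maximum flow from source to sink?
Maximum flow = 14

Max flow: 14

Flow assignment:
  0 → 4: 4/20
  0 → 3: 10/12
  3 → 4: 10/10
  4 → 5: 7/7
  4 → 9: 7/15
  5 → 6: 7/19
  6 → 7: 7/9
  7 → 8: 7/12
  8 → 9: 2/14
  8 → 10: 5/5
  9 → 10: 9/19
  10 → 11: 14/14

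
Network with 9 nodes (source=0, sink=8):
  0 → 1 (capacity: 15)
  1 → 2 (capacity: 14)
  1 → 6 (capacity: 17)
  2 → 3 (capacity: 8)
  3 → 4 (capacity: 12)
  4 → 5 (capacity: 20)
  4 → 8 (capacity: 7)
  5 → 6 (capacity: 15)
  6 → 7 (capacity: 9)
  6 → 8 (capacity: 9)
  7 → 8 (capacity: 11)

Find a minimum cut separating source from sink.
Min cut value = 15, edges: (0,1)

Min cut value: 15
Partition: S = [0], T = [1, 2, 3, 4, 5, 6, 7, 8]
Cut edges: (0,1)

By max-flow min-cut theorem, max flow = min cut = 15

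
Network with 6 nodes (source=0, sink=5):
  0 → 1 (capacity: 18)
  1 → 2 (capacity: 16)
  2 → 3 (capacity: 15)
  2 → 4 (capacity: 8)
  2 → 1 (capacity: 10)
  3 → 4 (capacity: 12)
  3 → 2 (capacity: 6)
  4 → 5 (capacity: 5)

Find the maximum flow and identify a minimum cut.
Max flow = 5, Min cut edges: (4,5)

Maximum flow: 5
Minimum cut: (4,5)
Partition: S = [0, 1, 2, 3, 4], T = [5]

Max-flow min-cut theorem verified: both equal 5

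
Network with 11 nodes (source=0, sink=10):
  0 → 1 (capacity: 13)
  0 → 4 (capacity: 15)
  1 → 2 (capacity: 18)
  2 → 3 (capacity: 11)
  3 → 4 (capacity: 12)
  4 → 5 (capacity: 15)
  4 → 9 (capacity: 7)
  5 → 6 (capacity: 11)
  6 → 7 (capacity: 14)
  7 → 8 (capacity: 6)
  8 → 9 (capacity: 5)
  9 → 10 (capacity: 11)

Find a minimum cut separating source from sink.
Min cut value = 11, edges: (9,10)

Min cut value: 11
Partition: S = [0, 1, 2, 3, 4, 5, 6, 7, 8, 9], T = [10]
Cut edges: (9,10)

By max-flow min-cut theorem, max flow = min cut = 11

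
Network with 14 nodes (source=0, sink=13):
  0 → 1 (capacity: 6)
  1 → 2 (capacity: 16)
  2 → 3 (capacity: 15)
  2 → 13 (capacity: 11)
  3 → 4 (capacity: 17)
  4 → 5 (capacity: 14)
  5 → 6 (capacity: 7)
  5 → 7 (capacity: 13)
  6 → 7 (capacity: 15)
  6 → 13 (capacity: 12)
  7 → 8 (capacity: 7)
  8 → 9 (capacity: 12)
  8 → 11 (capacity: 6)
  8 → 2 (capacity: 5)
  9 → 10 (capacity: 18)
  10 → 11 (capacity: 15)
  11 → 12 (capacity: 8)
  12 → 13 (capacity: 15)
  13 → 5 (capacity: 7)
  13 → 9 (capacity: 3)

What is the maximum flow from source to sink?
Maximum flow = 6

Max flow: 6

Flow assignment:
  0 → 1: 6/6
  1 → 2: 6/16
  2 → 13: 6/11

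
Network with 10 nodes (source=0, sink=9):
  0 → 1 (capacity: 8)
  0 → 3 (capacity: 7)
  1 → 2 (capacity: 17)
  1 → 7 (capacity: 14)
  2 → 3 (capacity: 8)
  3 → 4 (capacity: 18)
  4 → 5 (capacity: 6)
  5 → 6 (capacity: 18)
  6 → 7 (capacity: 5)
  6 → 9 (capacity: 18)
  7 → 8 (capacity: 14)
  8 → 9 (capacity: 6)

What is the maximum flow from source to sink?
Maximum flow = 12

Max flow: 12

Flow assignment:
  0 → 1: 6/8
  0 → 3: 6/7
  1 → 7: 6/14
  3 → 4: 6/18
  4 → 5: 6/6
  5 → 6: 6/18
  6 → 9: 6/18
  7 → 8: 6/14
  8 → 9: 6/6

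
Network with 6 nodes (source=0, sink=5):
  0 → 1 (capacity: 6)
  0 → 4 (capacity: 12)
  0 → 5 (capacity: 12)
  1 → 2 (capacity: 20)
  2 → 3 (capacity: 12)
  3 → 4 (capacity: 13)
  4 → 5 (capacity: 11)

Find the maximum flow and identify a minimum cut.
Max flow = 23, Min cut edges: (0,5), (4,5)

Maximum flow: 23
Minimum cut: (0,5), (4,5)
Partition: S = [0, 1, 2, 3, 4], T = [5]

Max-flow min-cut theorem verified: both equal 23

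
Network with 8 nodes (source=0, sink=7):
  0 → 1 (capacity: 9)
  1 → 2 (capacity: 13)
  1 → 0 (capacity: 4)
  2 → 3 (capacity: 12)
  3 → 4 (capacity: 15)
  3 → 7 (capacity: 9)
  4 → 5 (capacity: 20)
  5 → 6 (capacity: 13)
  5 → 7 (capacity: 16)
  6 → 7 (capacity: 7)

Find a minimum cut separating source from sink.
Min cut value = 9, edges: (0,1)

Min cut value: 9
Partition: S = [0], T = [1, 2, 3, 4, 5, 6, 7]
Cut edges: (0,1)

By max-flow min-cut theorem, max flow = min cut = 9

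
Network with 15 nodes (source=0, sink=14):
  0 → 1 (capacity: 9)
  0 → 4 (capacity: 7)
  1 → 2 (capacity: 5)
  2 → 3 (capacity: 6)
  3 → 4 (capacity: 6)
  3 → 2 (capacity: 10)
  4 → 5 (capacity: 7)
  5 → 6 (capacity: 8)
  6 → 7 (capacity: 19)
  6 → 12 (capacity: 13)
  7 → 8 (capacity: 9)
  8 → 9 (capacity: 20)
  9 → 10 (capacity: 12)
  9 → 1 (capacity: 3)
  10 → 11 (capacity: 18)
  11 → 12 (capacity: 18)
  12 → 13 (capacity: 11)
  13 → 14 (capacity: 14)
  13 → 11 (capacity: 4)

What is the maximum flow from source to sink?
Maximum flow = 7

Max flow: 7

Flow assignment:
  0 → 4: 7/7
  4 → 5: 7/7
  5 → 6: 7/8
  6 → 12: 7/13
  12 → 13: 7/11
  13 → 14: 7/14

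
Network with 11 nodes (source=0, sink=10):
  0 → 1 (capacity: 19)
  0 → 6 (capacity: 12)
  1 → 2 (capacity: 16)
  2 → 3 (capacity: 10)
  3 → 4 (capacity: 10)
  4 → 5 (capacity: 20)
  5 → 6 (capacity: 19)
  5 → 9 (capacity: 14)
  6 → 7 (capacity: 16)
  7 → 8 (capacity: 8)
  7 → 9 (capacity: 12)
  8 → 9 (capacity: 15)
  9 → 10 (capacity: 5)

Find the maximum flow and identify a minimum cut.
Max flow = 5, Min cut edges: (9,10)

Maximum flow: 5
Minimum cut: (9,10)
Partition: S = [0, 1, 2, 3, 4, 5, 6, 7, 8, 9], T = [10]

Max-flow min-cut theorem verified: both equal 5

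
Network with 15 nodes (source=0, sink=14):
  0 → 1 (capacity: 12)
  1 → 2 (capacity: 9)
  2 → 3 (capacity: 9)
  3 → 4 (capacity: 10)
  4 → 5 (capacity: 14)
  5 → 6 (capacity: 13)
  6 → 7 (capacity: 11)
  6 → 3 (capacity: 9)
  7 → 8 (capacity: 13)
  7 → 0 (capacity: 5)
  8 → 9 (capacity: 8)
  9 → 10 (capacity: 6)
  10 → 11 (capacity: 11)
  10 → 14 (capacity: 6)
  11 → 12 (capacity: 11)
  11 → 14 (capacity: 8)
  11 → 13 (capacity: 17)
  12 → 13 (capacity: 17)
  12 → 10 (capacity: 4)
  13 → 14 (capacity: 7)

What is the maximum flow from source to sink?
Maximum flow = 6

Max flow: 6

Flow assignment:
  0 → 1: 9/12
  1 → 2: 9/9
  2 → 3: 9/9
  3 → 4: 9/10
  4 → 5: 9/14
  5 → 6: 9/13
  6 → 7: 9/11
  7 → 8: 6/13
  7 → 0: 3/5
  8 → 9: 6/8
  9 → 10: 6/6
  10 → 14: 6/6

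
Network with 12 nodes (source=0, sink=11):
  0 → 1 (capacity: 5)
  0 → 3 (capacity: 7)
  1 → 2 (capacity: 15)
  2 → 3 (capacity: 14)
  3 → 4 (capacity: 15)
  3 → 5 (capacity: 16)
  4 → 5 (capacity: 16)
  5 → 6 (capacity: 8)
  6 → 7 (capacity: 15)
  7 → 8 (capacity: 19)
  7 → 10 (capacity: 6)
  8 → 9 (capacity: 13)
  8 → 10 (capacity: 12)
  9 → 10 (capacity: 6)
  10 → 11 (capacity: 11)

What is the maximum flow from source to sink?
Maximum flow = 8

Max flow: 8

Flow assignment:
  0 → 1: 5/5
  0 → 3: 3/7
  1 → 2: 5/15
  2 → 3: 5/14
  3 → 5: 8/16
  5 → 6: 8/8
  6 → 7: 8/15
  7 → 8: 2/19
  7 → 10: 6/6
  8 → 10: 2/12
  10 → 11: 8/11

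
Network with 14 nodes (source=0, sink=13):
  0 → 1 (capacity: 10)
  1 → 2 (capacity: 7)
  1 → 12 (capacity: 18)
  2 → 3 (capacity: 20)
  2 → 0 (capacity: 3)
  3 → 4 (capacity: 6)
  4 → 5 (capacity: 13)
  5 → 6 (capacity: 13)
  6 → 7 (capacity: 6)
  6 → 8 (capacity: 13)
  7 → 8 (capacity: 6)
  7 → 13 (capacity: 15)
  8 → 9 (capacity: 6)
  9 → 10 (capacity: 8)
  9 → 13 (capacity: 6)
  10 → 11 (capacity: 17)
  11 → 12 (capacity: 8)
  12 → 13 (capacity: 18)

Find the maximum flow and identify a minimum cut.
Max flow = 10, Min cut edges: (0,1)

Maximum flow: 10
Minimum cut: (0,1)
Partition: S = [0], T = [1, 2, 3, 4, 5, 6, 7, 8, 9, 10, 11, 12, 13]

Max-flow min-cut theorem verified: both equal 10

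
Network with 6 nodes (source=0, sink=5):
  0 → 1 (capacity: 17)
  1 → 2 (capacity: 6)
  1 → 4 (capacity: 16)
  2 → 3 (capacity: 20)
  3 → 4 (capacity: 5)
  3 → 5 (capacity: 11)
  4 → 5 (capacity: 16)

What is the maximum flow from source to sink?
Maximum flow = 17

Max flow: 17

Flow assignment:
  0 → 1: 17/17
  1 → 2: 1/6
  1 → 4: 16/16
  2 → 3: 1/20
  3 → 5: 1/11
  4 → 5: 16/16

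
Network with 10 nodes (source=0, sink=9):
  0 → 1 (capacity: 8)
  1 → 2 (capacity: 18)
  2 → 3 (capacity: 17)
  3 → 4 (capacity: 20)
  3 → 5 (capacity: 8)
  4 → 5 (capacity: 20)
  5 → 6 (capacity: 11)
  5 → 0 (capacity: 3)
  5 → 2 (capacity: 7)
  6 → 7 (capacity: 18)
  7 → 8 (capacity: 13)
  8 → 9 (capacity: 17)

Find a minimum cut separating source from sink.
Min cut value = 8, edges: (0,1)

Min cut value: 8
Partition: S = [0], T = [1, 2, 3, 4, 5, 6, 7, 8, 9]
Cut edges: (0,1)

By max-flow min-cut theorem, max flow = min cut = 8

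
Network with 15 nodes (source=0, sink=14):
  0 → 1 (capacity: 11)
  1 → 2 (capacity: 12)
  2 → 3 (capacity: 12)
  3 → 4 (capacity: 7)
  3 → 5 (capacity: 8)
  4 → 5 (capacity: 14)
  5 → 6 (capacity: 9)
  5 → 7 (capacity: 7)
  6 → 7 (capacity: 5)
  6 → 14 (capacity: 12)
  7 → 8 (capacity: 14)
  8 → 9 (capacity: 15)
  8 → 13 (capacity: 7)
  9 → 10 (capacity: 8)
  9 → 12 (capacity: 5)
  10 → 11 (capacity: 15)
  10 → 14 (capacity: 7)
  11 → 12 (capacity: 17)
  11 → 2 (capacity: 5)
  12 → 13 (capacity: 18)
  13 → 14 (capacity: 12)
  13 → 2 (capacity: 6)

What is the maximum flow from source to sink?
Maximum flow = 11

Max flow: 11

Flow assignment:
  0 → 1: 11/11
  1 → 2: 11/12
  2 → 3: 11/12
  3 → 4: 3/7
  3 → 5: 8/8
  4 → 5: 3/14
  5 → 6: 9/9
  5 → 7: 2/7
  6 → 14: 9/12
  7 → 8: 2/14
  8 → 13: 2/7
  13 → 14: 2/12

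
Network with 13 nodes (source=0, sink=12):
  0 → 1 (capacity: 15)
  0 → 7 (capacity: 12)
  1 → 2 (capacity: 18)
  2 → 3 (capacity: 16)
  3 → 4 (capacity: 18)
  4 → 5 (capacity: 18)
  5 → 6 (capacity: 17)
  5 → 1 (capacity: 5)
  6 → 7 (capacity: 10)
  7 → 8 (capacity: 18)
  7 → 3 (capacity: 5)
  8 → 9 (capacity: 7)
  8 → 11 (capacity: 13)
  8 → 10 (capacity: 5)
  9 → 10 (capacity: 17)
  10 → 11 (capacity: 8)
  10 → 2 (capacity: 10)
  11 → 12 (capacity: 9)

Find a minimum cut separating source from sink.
Min cut value = 9, edges: (11,12)

Min cut value: 9
Partition: S = [0, 1, 2, 3, 4, 5, 6, 7, 8, 9, 10, 11], T = [12]
Cut edges: (11,12)

By max-flow min-cut theorem, max flow = min cut = 9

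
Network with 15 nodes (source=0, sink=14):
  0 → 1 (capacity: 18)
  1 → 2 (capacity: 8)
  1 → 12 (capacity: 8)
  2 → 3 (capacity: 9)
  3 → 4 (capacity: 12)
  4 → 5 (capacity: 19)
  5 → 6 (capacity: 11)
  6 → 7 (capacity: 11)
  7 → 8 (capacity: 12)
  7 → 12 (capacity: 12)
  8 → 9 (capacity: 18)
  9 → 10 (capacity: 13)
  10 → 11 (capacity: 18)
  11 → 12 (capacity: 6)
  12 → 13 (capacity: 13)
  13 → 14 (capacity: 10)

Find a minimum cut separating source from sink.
Min cut value = 10, edges: (13,14)

Min cut value: 10
Partition: S = [0, 1, 2, 3, 4, 5, 6, 7, 8, 9, 10, 11, 12, 13], T = [14]
Cut edges: (13,14)

By max-flow min-cut theorem, max flow = min cut = 10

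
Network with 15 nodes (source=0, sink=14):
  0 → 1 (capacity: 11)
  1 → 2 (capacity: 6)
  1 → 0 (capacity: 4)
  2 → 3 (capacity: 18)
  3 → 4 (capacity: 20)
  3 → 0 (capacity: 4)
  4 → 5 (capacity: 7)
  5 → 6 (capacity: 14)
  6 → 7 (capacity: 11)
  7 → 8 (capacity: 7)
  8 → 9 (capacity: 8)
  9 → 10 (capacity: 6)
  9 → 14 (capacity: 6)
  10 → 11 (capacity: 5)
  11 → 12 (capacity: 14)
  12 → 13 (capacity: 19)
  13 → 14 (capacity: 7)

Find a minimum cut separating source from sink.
Min cut value = 6, edges: (1,2)

Min cut value: 6
Partition: S = [0, 1], T = [2, 3, 4, 5, 6, 7, 8, 9, 10, 11, 12, 13, 14]
Cut edges: (1,2)

By max-flow min-cut theorem, max flow = min cut = 6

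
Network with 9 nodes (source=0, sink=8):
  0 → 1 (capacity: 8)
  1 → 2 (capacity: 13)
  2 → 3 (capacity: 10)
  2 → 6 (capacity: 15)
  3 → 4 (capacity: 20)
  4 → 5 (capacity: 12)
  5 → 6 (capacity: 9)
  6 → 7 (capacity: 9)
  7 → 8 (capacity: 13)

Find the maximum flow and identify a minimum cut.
Max flow = 8, Min cut edges: (0,1)

Maximum flow: 8
Minimum cut: (0,1)
Partition: S = [0], T = [1, 2, 3, 4, 5, 6, 7, 8]

Max-flow min-cut theorem verified: both equal 8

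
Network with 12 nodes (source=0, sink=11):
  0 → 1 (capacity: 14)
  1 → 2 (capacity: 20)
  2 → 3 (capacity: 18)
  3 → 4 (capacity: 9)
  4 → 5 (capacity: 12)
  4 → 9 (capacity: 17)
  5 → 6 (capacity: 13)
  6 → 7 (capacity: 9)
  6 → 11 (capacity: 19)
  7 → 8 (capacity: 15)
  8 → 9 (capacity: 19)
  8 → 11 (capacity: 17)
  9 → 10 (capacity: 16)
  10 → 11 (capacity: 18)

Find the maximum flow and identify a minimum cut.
Max flow = 9, Min cut edges: (3,4)

Maximum flow: 9
Minimum cut: (3,4)
Partition: S = [0, 1, 2, 3], T = [4, 5, 6, 7, 8, 9, 10, 11]

Max-flow min-cut theorem verified: both equal 9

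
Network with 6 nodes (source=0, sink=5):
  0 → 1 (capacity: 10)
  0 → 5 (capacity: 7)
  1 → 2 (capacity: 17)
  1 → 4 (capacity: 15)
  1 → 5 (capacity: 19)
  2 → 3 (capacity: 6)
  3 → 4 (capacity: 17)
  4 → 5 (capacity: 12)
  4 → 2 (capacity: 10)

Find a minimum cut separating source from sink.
Min cut value = 17, edges: (0,1), (0,5)

Min cut value: 17
Partition: S = [0], T = [1, 2, 3, 4, 5]
Cut edges: (0,1), (0,5)

By max-flow min-cut theorem, max flow = min cut = 17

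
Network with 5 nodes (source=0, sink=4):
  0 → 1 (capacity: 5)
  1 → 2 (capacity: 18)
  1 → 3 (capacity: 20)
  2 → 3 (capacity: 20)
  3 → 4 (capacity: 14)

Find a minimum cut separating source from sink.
Min cut value = 5, edges: (0,1)

Min cut value: 5
Partition: S = [0], T = [1, 2, 3, 4]
Cut edges: (0,1)

By max-flow min-cut theorem, max flow = min cut = 5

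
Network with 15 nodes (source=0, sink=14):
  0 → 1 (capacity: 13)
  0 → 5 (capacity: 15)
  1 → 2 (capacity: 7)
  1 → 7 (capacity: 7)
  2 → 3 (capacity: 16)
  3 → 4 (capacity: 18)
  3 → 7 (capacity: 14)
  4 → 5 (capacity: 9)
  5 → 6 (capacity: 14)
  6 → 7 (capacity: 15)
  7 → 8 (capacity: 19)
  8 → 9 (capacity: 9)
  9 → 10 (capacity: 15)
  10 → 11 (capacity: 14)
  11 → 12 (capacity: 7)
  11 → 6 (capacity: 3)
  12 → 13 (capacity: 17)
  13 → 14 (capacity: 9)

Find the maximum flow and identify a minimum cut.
Max flow = 7, Min cut edges: (11,12)

Maximum flow: 7
Minimum cut: (11,12)
Partition: S = [0, 1, 2, 3, 4, 5, 6, 7, 8, 9, 10, 11], T = [12, 13, 14]

Max-flow min-cut theorem verified: both equal 7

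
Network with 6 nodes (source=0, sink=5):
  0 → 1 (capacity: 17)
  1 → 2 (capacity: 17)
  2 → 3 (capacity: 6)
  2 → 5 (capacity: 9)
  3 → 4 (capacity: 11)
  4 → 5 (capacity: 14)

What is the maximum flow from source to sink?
Maximum flow = 15

Max flow: 15

Flow assignment:
  0 → 1: 15/17
  1 → 2: 15/17
  2 → 3: 6/6
  2 → 5: 9/9
  3 → 4: 6/11
  4 → 5: 6/14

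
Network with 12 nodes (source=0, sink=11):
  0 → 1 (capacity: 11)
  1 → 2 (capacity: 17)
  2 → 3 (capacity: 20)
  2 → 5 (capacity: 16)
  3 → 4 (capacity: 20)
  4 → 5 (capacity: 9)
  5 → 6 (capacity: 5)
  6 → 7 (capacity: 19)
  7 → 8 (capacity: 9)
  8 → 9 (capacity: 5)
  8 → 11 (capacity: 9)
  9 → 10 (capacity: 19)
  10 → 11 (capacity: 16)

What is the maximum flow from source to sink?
Maximum flow = 5

Max flow: 5

Flow assignment:
  0 → 1: 5/11
  1 → 2: 5/17
  2 → 5: 5/16
  5 → 6: 5/5
  6 → 7: 5/19
  7 → 8: 5/9
  8 → 11: 5/9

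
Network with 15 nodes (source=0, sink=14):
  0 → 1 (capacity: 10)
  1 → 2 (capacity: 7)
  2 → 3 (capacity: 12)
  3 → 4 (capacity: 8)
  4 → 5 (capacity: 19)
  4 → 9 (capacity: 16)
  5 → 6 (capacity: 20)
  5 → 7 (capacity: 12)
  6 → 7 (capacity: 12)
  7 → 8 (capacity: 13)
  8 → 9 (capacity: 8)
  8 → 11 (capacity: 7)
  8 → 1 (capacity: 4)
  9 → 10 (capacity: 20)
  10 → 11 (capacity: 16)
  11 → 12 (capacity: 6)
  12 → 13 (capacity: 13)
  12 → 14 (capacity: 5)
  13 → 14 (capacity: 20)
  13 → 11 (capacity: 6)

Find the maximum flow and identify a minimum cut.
Max flow = 6, Min cut edges: (11,12)

Maximum flow: 6
Minimum cut: (11,12)
Partition: S = [0, 1, 2, 3, 4, 5, 6, 7, 8, 9, 10, 11], T = [12, 13, 14]

Max-flow min-cut theorem verified: both equal 6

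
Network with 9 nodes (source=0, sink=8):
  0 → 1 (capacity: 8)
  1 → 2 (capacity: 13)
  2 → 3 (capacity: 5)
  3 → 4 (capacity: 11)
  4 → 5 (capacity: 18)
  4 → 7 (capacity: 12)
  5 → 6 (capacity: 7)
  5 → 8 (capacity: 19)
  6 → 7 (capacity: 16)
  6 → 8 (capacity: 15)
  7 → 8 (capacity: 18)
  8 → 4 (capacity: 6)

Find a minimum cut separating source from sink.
Min cut value = 5, edges: (2,3)

Min cut value: 5
Partition: S = [0, 1, 2], T = [3, 4, 5, 6, 7, 8]
Cut edges: (2,3)

By max-flow min-cut theorem, max flow = min cut = 5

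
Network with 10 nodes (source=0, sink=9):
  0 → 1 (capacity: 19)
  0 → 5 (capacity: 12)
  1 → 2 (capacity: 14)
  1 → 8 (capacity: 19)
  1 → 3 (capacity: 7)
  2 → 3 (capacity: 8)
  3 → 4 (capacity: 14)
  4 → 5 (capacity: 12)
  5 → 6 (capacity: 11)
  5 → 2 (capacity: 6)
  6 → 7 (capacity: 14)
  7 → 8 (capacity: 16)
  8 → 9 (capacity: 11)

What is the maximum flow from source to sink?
Maximum flow = 11

Max flow: 11

Flow assignment:
  0 → 5: 11/12
  5 → 6: 11/11
  6 → 7: 11/14
  7 → 8: 11/16
  8 → 9: 11/11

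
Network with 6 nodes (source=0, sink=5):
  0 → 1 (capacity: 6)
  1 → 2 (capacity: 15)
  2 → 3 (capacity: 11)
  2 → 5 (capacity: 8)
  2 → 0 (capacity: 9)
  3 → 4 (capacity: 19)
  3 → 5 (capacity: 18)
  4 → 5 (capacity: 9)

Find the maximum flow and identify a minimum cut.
Max flow = 6, Min cut edges: (0,1)

Maximum flow: 6
Minimum cut: (0,1)
Partition: S = [0], T = [1, 2, 3, 4, 5]

Max-flow min-cut theorem verified: both equal 6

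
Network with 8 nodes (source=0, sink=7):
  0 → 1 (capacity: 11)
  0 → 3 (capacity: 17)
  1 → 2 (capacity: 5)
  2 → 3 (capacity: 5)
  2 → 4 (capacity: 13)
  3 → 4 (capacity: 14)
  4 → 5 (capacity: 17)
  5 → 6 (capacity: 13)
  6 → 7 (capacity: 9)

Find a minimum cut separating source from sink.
Min cut value = 9, edges: (6,7)

Min cut value: 9
Partition: S = [0, 1, 2, 3, 4, 5, 6], T = [7]
Cut edges: (6,7)

By max-flow min-cut theorem, max flow = min cut = 9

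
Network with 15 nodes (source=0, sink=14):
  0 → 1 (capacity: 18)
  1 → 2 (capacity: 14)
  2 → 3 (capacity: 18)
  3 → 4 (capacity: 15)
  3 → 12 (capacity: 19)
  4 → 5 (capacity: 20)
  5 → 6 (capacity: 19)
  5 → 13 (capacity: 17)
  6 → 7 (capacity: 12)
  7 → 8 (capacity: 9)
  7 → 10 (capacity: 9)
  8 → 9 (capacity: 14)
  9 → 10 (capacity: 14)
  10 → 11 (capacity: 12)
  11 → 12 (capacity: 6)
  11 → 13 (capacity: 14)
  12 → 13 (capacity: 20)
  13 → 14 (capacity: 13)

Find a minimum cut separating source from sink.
Min cut value = 13, edges: (13,14)

Min cut value: 13
Partition: S = [0, 1, 2, 3, 4, 5, 6, 7, 8, 9, 10, 11, 12, 13], T = [14]
Cut edges: (13,14)

By max-flow min-cut theorem, max flow = min cut = 13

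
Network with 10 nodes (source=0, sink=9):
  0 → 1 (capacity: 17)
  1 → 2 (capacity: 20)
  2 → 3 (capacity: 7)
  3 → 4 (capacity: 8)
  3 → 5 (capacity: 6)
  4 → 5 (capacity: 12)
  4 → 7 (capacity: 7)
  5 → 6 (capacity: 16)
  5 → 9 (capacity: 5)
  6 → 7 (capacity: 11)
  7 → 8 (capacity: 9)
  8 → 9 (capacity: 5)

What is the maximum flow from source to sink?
Maximum flow = 7

Max flow: 7

Flow assignment:
  0 → 1: 7/17
  1 → 2: 7/20
  2 → 3: 7/7
  3 → 4: 2/8
  3 → 5: 5/6
  4 → 7: 2/7
  5 → 9: 5/5
  7 → 8: 2/9
  8 → 9: 2/5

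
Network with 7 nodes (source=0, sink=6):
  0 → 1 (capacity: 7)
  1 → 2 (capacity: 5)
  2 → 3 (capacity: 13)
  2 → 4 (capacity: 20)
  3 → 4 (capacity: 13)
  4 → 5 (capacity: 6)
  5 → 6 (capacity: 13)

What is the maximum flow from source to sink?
Maximum flow = 5

Max flow: 5

Flow assignment:
  0 → 1: 5/7
  1 → 2: 5/5
  2 → 4: 5/20
  4 → 5: 5/6
  5 → 6: 5/13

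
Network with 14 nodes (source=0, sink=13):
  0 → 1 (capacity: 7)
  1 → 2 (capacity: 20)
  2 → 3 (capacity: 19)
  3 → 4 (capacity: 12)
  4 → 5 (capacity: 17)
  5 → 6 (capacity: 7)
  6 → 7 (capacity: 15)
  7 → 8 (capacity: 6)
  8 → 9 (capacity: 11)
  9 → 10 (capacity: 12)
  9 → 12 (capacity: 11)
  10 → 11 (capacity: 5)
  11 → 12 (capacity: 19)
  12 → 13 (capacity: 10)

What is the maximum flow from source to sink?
Maximum flow = 6

Max flow: 6

Flow assignment:
  0 → 1: 6/7
  1 → 2: 6/20
  2 → 3: 6/19
  3 → 4: 6/12
  4 → 5: 6/17
  5 → 6: 6/7
  6 → 7: 6/15
  7 → 8: 6/6
  8 → 9: 6/11
  9 → 12: 6/11
  12 → 13: 6/10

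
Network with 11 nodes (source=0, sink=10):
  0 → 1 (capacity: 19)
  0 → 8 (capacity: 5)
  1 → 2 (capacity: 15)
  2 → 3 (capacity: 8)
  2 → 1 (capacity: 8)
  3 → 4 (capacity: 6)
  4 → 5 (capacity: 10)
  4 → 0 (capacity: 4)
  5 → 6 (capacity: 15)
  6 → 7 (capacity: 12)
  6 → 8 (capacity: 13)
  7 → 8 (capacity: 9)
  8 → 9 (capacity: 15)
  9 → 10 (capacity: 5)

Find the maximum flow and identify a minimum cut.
Max flow = 5, Min cut edges: (9,10)

Maximum flow: 5
Minimum cut: (9,10)
Partition: S = [0, 1, 2, 3, 4, 5, 6, 7, 8, 9], T = [10]

Max-flow min-cut theorem verified: both equal 5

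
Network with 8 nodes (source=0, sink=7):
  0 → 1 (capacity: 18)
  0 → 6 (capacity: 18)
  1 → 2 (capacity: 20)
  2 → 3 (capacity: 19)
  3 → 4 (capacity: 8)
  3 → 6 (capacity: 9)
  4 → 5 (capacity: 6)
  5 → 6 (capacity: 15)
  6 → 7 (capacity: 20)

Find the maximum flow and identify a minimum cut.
Max flow = 20, Min cut edges: (6,7)

Maximum flow: 20
Minimum cut: (6,7)
Partition: S = [0, 1, 2, 3, 4, 5, 6], T = [7]

Max-flow min-cut theorem verified: both equal 20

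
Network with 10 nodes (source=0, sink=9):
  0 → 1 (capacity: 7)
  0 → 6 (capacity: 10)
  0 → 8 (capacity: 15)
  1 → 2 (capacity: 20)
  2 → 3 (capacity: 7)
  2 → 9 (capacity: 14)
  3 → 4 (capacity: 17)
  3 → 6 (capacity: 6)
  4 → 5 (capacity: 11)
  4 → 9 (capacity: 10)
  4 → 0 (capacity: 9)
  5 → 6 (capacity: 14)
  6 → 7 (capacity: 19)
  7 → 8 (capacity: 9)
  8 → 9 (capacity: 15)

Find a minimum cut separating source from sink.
Min cut value = 22, edges: (0,1), (8,9)

Min cut value: 22
Partition: S = [0, 5, 6, 7, 8], T = [1, 2, 3, 4, 9]
Cut edges: (0,1), (8,9)

By max-flow min-cut theorem, max flow = min cut = 22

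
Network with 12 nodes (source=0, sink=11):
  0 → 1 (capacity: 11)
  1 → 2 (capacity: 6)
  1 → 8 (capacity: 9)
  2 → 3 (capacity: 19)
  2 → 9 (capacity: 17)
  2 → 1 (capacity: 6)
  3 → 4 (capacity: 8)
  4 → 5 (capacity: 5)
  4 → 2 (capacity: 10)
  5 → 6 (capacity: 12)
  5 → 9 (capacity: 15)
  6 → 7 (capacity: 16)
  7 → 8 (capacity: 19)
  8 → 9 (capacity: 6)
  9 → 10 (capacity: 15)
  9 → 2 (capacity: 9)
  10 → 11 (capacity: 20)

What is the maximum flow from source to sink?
Maximum flow = 11

Max flow: 11

Flow assignment:
  0 → 1: 11/11
  1 → 2: 6/6
  1 → 8: 5/9
  2 → 9: 6/17
  8 → 9: 5/6
  9 → 10: 11/15
  10 → 11: 11/20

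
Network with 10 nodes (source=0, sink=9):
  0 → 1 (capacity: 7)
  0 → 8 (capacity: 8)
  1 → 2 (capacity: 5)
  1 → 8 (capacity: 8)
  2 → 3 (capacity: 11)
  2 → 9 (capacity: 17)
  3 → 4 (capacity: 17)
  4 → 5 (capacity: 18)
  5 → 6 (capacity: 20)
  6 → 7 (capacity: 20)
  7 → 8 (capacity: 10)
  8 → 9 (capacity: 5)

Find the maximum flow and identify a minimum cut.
Max flow = 10, Min cut edges: (1,2), (8,9)

Maximum flow: 10
Minimum cut: (1,2), (8,9)
Partition: S = [0, 1, 3, 4, 5, 6, 7, 8], T = [2, 9]

Max-flow min-cut theorem verified: both equal 10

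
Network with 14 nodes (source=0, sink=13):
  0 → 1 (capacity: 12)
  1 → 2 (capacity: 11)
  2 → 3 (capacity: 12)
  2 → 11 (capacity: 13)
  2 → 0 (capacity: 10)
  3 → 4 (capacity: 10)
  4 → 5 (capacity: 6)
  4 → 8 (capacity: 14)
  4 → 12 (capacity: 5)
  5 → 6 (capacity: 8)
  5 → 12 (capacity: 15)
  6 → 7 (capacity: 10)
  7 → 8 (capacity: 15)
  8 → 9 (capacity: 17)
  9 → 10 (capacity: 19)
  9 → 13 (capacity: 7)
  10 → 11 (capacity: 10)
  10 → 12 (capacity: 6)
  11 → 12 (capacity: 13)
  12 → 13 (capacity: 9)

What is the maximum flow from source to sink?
Maximum flow = 11

Max flow: 11

Flow assignment:
  0 → 1: 11/12
  1 → 2: 11/11
  2 → 3: 2/12
  2 → 11: 9/13
  3 → 4: 2/10
  4 → 8: 2/14
  8 → 9: 2/17
  9 → 13: 2/7
  11 → 12: 9/13
  12 → 13: 9/9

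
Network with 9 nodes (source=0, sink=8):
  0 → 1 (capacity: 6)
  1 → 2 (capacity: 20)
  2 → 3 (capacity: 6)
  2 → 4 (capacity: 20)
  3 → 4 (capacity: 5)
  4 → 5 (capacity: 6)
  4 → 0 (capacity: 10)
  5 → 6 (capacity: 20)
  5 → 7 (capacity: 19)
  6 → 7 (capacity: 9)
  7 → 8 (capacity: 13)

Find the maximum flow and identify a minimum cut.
Max flow = 6, Min cut edges: (4,5)

Maximum flow: 6
Minimum cut: (4,5)
Partition: S = [0, 1, 2, 3, 4], T = [5, 6, 7, 8]

Max-flow min-cut theorem verified: both equal 6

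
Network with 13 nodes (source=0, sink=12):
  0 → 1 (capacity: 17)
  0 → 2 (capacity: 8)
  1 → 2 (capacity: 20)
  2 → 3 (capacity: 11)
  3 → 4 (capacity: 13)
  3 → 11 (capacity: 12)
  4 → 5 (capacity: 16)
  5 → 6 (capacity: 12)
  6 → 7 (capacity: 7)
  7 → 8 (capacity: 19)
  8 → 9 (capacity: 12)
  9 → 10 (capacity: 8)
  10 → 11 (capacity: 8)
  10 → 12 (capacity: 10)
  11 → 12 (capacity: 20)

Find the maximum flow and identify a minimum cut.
Max flow = 11, Min cut edges: (2,3)

Maximum flow: 11
Minimum cut: (2,3)
Partition: S = [0, 1, 2], T = [3, 4, 5, 6, 7, 8, 9, 10, 11, 12]

Max-flow min-cut theorem verified: both equal 11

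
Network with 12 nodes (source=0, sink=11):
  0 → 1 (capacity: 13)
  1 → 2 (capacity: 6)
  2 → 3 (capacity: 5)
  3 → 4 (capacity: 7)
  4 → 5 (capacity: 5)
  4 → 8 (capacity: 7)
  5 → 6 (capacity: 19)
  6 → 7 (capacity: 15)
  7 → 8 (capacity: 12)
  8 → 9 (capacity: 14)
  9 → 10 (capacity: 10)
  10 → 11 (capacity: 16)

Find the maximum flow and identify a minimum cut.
Max flow = 5, Min cut edges: (2,3)

Maximum flow: 5
Minimum cut: (2,3)
Partition: S = [0, 1, 2], T = [3, 4, 5, 6, 7, 8, 9, 10, 11]

Max-flow min-cut theorem verified: both equal 5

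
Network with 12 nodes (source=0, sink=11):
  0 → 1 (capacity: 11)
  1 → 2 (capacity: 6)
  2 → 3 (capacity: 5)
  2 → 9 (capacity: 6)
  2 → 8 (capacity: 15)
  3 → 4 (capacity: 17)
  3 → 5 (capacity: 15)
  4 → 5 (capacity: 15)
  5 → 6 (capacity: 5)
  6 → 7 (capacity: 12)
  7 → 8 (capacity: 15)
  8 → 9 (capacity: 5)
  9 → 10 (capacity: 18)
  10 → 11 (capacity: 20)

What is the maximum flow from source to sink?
Maximum flow = 6

Max flow: 6

Flow assignment:
  0 → 1: 6/11
  1 → 2: 6/6
  2 → 9: 6/6
  9 → 10: 6/18
  10 → 11: 6/20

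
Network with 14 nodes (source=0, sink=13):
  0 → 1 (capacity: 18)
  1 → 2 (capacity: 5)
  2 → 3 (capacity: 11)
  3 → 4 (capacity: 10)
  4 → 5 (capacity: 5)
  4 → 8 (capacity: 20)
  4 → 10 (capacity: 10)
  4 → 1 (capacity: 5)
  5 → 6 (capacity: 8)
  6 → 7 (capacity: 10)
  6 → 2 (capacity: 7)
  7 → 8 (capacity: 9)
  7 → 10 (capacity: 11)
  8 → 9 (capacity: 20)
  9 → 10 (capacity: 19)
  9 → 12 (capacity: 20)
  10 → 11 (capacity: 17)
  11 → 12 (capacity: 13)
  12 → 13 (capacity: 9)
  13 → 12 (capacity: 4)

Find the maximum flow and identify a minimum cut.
Max flow = 5, Min cut edges: (1,2)

Maximum flow: 5
Minimum cut: (1,2)
Partition: S = [0, 1], T = [2, 3, 4, 5, 6, 7, 8, 9, 10, 11, 12, 13]

Max-flow min-cut theorem verified: both equal 5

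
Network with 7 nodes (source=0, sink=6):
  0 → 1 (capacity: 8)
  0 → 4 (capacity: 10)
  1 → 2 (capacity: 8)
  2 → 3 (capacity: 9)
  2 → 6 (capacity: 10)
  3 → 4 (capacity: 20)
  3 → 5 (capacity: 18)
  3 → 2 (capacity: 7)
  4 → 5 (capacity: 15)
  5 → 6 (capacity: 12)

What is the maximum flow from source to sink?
Maximum flow = 18

Max flow: 18

Flow assignment:
  0 → 1: 8/8
  0 → 4: 10/10
  1 → 2: 8/8
  2 → 6: 8/10
  4 → 5: 10/15
  5 → 6: 10/12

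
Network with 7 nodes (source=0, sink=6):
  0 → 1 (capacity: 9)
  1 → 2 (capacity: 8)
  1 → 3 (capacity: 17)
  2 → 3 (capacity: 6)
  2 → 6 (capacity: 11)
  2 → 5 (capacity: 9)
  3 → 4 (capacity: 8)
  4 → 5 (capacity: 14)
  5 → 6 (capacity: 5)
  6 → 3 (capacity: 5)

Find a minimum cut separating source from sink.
Min cut value = 9, edges: (0,1)

Min cut value: 9
Partition: S = [0], T = [1, 2, 3, 4, 5, 6]
Cut edges: (0,1)

By max-flow min-cut theorem, max flow = min cut = 9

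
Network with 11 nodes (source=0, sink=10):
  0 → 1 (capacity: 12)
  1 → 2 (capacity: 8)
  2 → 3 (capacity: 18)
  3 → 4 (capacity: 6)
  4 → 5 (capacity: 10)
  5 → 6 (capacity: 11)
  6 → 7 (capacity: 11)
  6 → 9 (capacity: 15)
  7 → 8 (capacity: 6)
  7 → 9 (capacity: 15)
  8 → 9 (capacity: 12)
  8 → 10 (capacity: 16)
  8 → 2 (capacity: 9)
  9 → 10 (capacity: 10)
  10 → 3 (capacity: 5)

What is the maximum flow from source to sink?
Maximum flow = 6

Max flow: 6

Flow assignment:
  0 → 1: 6/12
  1 → 2: 6/8
  2 → 3: 6/18
  3 → 4: 6/6
  4 → 5: 6/10
  5 → 6: 6/11
  6 → 9: 6/15
  9 → 10: 6/10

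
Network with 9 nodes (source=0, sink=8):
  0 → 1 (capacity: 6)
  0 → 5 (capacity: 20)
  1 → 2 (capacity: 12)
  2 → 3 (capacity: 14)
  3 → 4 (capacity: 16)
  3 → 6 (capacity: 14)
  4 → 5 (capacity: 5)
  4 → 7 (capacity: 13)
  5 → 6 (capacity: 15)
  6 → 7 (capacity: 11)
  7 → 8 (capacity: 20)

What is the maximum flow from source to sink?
Maximum flow = 17

Max flow: 17

Flow assignment:
  0 → 1: 6/6
  0 → 5: 11/20
  1 → 2: 6/12
  2 → 3: 6/14
  3 → 4: 6/16
  4 → 7: 6/13
  5 → 6: 11/15
  6 → 7: 11/11
  7 → 8: 17/20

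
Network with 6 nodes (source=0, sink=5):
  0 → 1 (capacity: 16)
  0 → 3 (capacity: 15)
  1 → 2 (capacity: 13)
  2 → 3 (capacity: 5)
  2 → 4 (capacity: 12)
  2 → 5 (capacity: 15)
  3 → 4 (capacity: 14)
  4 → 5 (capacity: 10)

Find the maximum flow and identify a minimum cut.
Max flow = 23, Min cut edges: (1,2), (4,5)

Maximum flow: 23
Minimum cut: (1,2), (4,5)
Partition: S = [0, 1, 3, 4], T = [2, 5]

Max-flow min-cut theorem verified: both equal 23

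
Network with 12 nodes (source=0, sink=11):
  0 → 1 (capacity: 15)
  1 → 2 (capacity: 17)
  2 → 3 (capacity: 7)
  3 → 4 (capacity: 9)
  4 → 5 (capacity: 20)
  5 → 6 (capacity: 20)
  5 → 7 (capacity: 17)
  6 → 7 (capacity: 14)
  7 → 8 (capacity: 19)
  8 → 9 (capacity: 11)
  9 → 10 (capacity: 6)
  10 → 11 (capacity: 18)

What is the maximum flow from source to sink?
Maximum flow = 6

Max flow: 6

Flow assignment:
  0 → 1: 6/15
  1 → 2: 6/17
  2 → 3: 6/7
  3 → 4: 6/9
  4 → 5: 6/20
  5 → 7: 6/17
  7 → 8: 6/19
  8 → 9: 6/11
  9 → 10: 6/6
  10 → 11: 6/18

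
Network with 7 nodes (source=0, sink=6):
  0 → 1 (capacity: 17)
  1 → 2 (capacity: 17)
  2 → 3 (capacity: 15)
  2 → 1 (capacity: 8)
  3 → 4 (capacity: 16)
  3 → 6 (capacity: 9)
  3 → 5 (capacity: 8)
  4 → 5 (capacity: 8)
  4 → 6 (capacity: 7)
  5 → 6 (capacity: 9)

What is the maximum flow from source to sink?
Maximum flow = 15

Max flow: 15

Flow assignment:
  0 → 1: 15/17
  1 → 2: 15/17
  2 → 3: 15/15
  3 → 4: 6/16
  3 → 6: 9/9
  4 → 6: 6/7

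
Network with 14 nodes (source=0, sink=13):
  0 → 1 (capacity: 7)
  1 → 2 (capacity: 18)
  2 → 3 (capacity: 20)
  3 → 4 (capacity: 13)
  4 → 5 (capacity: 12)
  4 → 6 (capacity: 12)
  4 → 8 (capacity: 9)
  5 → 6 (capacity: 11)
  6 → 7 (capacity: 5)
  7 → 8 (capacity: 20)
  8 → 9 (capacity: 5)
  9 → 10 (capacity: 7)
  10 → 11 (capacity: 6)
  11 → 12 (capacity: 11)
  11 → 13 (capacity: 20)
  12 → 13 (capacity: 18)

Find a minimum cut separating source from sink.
Min cut value = 5, edges: (8,9)

Min cut value: 5
Partition: S = [0, 1, 2, 3, 4, 5, 6, 7, 8], T = [9, 10, 11, 12, 13]
Cut edges: (8,9)

By max-flow min-cut theorem, max flow = min cut = 5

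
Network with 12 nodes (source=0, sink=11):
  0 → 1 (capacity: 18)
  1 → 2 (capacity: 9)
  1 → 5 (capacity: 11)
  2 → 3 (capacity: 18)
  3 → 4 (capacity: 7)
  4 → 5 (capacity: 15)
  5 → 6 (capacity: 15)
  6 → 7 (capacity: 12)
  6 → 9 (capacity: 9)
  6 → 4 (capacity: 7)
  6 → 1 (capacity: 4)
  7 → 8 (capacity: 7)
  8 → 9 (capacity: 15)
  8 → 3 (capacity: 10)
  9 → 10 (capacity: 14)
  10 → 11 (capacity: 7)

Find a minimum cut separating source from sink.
Min cut value = 7, edges: (10,11)

Min cut value: 7
Partition: S = [0, 1, 2, 3, 4, 5, 6, 7, 8, 9, 10], T = [11]
Cut edges: (10,11)

By max-flow min-cut theorem, max flow = min cut = 7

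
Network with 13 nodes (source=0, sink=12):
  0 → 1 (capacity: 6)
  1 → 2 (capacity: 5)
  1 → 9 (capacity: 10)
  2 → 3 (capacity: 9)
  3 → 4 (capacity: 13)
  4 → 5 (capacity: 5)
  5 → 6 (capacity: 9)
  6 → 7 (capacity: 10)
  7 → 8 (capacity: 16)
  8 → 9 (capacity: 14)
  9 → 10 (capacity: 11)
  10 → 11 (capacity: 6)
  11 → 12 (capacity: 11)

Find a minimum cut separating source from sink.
Min cut value = 6, edges: (10,11)

Min cut value: 6
Partition: S = [0, 1, 2, 3, 4, 5, 6, 7, 8, 9, 10], T = [11, 12]
Cut edges: (10,11)

By max-flow min-cut theorem, max flow = min cut = 6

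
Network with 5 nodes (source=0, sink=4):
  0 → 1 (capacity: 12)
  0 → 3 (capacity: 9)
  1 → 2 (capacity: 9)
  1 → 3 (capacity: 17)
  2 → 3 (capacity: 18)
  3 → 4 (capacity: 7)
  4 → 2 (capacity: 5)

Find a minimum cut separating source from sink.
Min cut value = 7, edges: (3,4)

Min cut value: 7
Partition: S = [0, 1, 2, 3], T = [4]
Cut edges: (3,4)

By max-flow min-cut theorem, max flow = min cut = 7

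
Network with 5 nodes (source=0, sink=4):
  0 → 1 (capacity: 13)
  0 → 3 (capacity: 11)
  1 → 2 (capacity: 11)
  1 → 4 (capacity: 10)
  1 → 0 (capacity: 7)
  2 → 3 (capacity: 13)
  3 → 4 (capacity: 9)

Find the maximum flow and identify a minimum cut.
Max flow = 19, Min cut edges: (1,4), (3,4)

Maximum flow: 19
Minimum cut: (1,4), (3,4)
Partition: S = [0, 1, 2, 3], T = [4]

Max-flow min-cut theorem verified: both equal 19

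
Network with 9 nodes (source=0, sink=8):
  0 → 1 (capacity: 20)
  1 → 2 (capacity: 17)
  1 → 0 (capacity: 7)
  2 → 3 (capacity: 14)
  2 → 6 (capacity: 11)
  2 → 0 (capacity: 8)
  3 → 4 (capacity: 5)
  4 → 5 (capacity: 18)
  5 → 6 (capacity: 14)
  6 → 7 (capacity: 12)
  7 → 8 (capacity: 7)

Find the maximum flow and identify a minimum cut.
Max flow = 7, Min cut edges: (7,8)

Maximum flow: 7
Minimum cut: (7,8)
Partition: S = [0, 1, 2, 3, 4, 5, 6, 7], T = [8]

Max-flow min-cut theorem verified: both equal 7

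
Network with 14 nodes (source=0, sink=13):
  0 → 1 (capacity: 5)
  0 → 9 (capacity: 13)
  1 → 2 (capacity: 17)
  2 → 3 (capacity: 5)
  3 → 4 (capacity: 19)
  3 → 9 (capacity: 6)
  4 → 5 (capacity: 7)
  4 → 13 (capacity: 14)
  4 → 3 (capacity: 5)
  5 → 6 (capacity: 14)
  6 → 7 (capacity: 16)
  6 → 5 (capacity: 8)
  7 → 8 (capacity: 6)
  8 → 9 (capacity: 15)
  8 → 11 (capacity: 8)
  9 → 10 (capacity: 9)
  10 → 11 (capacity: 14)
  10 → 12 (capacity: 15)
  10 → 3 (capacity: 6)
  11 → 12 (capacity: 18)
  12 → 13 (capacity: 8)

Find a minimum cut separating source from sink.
Min cut value = 14, edges: (2,3), (9,10)

Min cut value: 14
Partition: S = [0, 1, 2, 9], T = [3, 4, 5, 6, 7, 8, 10, 11, 12, 13]
Cut edges: (2,3), (9,10)

By max-flow min-cut theorem, max flow = min cut = 14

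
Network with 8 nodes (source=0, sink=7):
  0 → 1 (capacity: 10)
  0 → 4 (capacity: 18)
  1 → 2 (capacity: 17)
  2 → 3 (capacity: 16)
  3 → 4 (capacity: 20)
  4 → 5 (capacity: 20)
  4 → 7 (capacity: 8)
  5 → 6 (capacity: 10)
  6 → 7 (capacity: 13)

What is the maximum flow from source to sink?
Maximum flow = 18

Max flow: 18

Flow assignment:
  0 → 1: 10/10
  0 → 4: 8/18
  1 → 2: 10/17
  2 → 3: 10/16
  3 → 4: 10/20
  4 → 5: 10/20
  4 → 7: 8/8
  5 → 6: 10/10
  6 → 7: 10/13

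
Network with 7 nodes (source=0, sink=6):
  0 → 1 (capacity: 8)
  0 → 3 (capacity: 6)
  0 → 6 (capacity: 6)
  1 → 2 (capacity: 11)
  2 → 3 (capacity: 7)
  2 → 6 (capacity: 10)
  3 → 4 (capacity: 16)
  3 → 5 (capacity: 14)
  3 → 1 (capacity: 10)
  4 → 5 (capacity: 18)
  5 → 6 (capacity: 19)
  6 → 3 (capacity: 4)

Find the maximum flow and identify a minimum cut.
Max flow = 20, Min cut edges: (0,1), (0,3), (0,6)

Maximum flow: 20
Minimum cut: (0,1), (0,3), (0,6)
Partition: S = [0], T = [1, 2, 3, 4, 5, 6]

Max-flow min-cut theorem verified: both equal 20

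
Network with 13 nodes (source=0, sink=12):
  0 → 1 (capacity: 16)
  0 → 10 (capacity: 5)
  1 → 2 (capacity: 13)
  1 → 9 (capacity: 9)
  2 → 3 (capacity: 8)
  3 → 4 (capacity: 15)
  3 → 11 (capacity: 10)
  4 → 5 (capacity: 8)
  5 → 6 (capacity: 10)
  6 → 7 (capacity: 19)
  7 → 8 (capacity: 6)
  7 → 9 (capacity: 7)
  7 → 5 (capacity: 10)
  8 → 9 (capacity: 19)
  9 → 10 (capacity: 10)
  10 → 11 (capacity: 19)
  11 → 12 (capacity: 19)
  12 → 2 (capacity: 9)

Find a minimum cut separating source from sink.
Min cut value = 19, edges: (11,12)

Min cut value: 19
Partition: S = [0, 1, 2, 3, 4, 5, 6, 7, 8, 9, 10, 11], T = [12]
Cut edges: (11,12)

By max-flow min-cut theorem, max flow = min cut = 19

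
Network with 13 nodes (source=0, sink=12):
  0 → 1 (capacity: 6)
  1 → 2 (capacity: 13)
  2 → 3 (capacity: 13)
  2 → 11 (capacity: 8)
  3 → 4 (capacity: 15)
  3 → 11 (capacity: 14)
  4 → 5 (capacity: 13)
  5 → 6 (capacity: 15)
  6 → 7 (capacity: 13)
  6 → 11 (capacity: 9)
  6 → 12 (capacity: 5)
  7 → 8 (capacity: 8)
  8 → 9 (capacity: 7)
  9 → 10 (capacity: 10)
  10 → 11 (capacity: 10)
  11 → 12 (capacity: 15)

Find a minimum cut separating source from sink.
Min cut value = 6, edges: (0,1)

Min cut value: 6
Partition: S = [0], T = [1, 2, 3, 4, 5, 6, 7, 8, 9, 10, 11, 12]
Cut edges: (0,1)

By max-flow min-cut theorem, max flow = min cut = 6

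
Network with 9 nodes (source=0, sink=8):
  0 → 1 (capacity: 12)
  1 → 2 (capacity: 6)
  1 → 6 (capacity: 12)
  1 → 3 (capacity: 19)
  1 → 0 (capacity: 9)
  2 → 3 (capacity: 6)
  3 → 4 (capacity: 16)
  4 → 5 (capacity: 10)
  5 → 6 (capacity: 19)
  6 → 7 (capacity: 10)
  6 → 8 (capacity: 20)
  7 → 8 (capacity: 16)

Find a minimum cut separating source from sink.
Min cut value = 12, edges: (0,1)

Min cut value: 12
Partition: S = [0], T = [1, 2, 3, 4, 5, 6, 7, 8]
Cut edges: (0,1)

By max-flow min-cut theorem, max flow = min cut = 12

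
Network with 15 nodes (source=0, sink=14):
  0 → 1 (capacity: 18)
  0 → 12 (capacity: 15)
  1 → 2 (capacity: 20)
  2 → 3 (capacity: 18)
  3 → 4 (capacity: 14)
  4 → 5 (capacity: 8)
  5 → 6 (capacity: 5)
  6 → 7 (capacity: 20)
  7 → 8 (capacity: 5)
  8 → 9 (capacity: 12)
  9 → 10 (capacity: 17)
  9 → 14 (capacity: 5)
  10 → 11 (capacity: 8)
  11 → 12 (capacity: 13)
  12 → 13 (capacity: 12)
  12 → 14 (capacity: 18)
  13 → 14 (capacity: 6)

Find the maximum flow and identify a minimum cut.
Max flow = 20, Min cut edges: (0,12), (7,8)

Maximum flow: 20
Minimum cut: (0,12), (7,8)
Partition: S = [0, 1, 2, 3, 4, 5, 6, 7], T = [8, 9, 10, 11, 12, 13, 14]

Max-flow min-cut theorem verified: both equal 20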